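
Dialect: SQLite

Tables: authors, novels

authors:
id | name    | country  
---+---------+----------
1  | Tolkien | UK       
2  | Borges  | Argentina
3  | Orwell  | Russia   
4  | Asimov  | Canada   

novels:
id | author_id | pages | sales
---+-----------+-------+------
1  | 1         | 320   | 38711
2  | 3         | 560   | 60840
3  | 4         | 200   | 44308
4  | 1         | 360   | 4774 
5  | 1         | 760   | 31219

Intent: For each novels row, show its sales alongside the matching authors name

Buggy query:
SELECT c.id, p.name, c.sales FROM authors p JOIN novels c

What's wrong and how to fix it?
Bug: Missing join condition: each novels row is matched to all authors rows instead of just its own

Fix: Add ON c.author_id = p.id to the JOIN

Corrected query:
SELECT c.id, p.name, c.sales FROM authors p JOIN novels c ON c.author_id = p.id

Result:
id | name    | sales
---+---------+------
1  | Tolkien | 38711
2  | Orwell  | 60840
3  | Asimov  | 44308
4  | Tolkien | 4774 
5  | Tolkien | 31219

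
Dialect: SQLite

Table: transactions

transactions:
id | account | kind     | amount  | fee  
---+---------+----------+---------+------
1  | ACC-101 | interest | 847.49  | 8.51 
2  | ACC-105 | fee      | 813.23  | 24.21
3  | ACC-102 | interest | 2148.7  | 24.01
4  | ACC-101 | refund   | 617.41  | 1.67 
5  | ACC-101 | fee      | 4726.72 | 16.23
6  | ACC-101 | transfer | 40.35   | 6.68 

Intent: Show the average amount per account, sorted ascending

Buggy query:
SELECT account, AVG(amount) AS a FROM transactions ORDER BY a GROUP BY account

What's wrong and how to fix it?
Bug: ORDER BY appears before GROUP BY; SQL clause order requires GROUP BY first

Fix: Move ORDER BY to the end, after GROUP BY

Corrected query:
SELECT account, AVG(amount) AS a FROM transactions GROUP BY account ORDER BY a

Result:
account | a        
--------+----------
ACC-105 | 813.23   
ACC-101 | 1557.9925
ACC-102 | 2148.7   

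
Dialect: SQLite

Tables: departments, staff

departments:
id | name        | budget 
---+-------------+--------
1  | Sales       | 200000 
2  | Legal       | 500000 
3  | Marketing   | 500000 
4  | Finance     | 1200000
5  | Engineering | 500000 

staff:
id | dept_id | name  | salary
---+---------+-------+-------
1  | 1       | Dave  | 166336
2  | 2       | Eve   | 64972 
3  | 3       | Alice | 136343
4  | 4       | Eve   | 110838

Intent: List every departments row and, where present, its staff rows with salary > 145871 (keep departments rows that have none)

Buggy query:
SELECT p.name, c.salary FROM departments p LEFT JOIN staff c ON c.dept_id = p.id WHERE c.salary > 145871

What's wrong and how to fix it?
Bug: A WHERE condition on the right-hand table after LEFT JOIN drops unmatched parents

Fix: Move the right-table condition into the ON clause so unmatched parents are kept

Corrected query:
SELECT p.name, c.salary FROM departments p LEFT JOIN staff c ON c.dept_id = p.id AND c.salary > 145871

Result:
name        | salary
------------+-------
Sales       | 166336
Legal       | NULL  
Marketing   | NULL  
Finance     | NULL  
Engineering | NULL  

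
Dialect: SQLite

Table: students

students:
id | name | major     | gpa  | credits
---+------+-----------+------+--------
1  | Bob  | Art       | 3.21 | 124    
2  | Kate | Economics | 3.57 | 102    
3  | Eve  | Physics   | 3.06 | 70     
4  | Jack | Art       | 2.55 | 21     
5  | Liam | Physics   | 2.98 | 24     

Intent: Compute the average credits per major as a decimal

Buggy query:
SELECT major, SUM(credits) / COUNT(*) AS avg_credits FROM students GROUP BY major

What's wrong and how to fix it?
Bug: Both operands are integers, so '/' performs integer division and truncates

Fix: Cast one side to REAL so the division keeps the fractional part

Corrected query:
SELECT major, SUM(credits) * 1.0 / COUNT(*) AS avg_credits FROM students GROUP BY major

Result:
major     | avg_credits
----------+------------
Art       | 72.5       
Economics | 102        
Physics   | 47         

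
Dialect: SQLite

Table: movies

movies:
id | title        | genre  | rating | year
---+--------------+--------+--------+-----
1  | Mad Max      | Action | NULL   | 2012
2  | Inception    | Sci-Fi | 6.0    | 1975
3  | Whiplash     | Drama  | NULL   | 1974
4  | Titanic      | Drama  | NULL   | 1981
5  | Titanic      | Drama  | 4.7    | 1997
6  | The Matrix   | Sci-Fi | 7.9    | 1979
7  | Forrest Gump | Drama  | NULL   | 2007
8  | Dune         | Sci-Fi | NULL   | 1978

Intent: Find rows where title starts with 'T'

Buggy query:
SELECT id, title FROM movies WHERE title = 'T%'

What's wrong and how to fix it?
Bug: '=' compares the literal string including the % character; pattern matching needs LIKE

Fix: Replace '=' with LIKE so 'T%' is treated as a pattern

Corrected query:
SELECT id, title FROM movies WHERE title LIKE 'T%'

Result:
id | title     
---+-----------
4  | Titanic   
5  | Titanic   
6  | The Matrix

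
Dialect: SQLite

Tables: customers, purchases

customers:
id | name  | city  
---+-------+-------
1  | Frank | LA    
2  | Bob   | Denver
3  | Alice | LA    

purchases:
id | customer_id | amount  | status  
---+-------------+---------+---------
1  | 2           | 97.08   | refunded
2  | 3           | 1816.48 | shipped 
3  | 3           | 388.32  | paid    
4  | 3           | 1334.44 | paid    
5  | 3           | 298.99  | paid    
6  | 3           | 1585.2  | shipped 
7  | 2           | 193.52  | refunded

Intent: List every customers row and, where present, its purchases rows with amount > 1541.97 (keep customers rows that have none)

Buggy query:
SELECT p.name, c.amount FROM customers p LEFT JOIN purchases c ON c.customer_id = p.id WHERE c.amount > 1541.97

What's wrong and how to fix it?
Bug: A WHERE condition on the right-hand table after LEFT JOIN drops unmatched parents

Fix: Put 'c.amount > 1541.97' in the JOIN's ON clause instead of WHERE

Corrected query:
SELECT p.name, c.amount FROM customers p LEFT JOIN purchases c ON c.customer_id = p.id AND c.amount > 1541.97

Result:
name  | amount 
------+--------
Frank | NULL   
Bob   | NULL   
Alice | 1585.2 
Alice | 1816.48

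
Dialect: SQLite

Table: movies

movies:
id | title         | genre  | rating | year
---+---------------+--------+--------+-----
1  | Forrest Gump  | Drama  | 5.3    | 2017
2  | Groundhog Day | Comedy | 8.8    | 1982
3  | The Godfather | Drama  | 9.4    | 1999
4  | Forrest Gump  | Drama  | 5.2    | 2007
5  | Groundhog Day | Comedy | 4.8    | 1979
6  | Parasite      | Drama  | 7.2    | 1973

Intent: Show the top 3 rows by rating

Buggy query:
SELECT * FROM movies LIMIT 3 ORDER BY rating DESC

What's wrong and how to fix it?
Bug: LIMIT must come after ORDER BY

Fix: Sort with ORDER BY, then apply LIMIT

Corrected query:
SELECT * FROM movies ORDER BY rating DESC LIMIT 3

Result:
id | title         | genre  | rating | year
---+---------------+--------+--------+-----
3  | The Godfather | Drama  | 9.4    | 1999
2  | Groundhog Day | Comedy | 8.8    | 1982
6  | Parasite      | Drama  | 7.2    | 1973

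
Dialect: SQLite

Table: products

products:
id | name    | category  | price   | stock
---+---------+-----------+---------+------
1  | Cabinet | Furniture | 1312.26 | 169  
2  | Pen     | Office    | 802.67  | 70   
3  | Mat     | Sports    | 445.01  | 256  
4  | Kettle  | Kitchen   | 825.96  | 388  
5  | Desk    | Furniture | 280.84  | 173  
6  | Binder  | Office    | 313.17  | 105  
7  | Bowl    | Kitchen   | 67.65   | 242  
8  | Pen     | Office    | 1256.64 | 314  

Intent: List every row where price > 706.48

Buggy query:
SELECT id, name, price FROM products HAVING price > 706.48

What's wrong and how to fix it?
Bug: This is a non-aggregate query (no GROUP BY, no aggregates), so in SQLite the HAVING clause is invalid here; a row-level condition belongs in WHERE

Fix: Use WHERE for row-level filtering

Corrected query:
SELECT id, name, price FROM products WHERE price > 706.48

Result:
id | name    | price  
---+---------+--------
1  | Cabinet | 1312.26
2  | Pen     | 802.67 
4  | Kettle  | 825.96 
8  | Pen     | 1256.64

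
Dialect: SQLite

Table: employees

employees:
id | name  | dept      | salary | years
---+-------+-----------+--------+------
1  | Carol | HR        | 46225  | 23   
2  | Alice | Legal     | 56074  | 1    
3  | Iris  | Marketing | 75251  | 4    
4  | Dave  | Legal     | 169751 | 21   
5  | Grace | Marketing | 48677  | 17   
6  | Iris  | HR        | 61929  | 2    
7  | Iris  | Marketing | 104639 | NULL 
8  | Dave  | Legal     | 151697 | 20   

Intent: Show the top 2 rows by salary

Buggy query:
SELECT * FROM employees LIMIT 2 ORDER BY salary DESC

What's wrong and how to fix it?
Bug: ORDER BY cannot follow LIMIT; LIMIT is the final clause

Fix: Sort with ORDER BY, then apply LIMIT

Corrected query:
SELECT * FROM employees ORDER BY salary DESC LIMIT 2

Result:
id | name | dept  | salary | years
---+------+-------+--------+------
4  | Dave | Legal | 169751 | 21   
8  | Dave | Legal | 151697 | 20   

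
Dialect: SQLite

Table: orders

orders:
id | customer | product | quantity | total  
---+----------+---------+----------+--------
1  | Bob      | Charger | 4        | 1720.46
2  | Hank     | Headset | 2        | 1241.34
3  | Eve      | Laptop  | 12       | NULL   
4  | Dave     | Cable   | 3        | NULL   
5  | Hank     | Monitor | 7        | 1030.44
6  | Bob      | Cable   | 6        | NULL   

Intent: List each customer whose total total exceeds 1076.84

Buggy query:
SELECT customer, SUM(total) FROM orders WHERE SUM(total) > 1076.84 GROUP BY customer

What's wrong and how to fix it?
Bug: WHERE runs before GROUP BY, so aggregates aren't available there

Fix: Move the aggregate condition to a HAVING clause

Corrected query:
SELECT customer, SUM(total) FROM orders GROUP BY customer HAVING SUM(total) > 1076.84

Result:
customer | SUM(total)
---------+-----------
Bob      | 1720.46   
Hank     | 2271.78   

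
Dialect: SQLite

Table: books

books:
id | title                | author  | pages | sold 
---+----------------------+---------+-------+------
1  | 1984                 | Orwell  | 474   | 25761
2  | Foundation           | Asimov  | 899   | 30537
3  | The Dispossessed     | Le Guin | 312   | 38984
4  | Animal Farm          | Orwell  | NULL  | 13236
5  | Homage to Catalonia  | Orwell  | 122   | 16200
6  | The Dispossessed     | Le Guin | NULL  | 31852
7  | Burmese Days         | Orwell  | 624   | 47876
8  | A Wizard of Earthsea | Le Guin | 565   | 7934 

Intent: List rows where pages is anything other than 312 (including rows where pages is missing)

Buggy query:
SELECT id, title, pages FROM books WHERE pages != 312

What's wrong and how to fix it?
Bug: 'pages != 312' is unknown when pages is NULL, so NULL rows are silently excluded

Fix: Handle NULL separately with IS NULL alongside the inequality

Corrected query:
SELECT id, title, pages FROM books WHERE pages != 312 OR pages IS NULL

Result:
id | title                | pages
---+----------------------+------
1  | 1984                 | 474  
2  | Foundation           | 899  
4  | Animal Farm          | NULL 
5  | Homage to Catalonia  | 122  
6  | The Dispossessed     | NULL 
7  | Burmese Days         | 624  
8  | A Wizard of Earthsea | 565  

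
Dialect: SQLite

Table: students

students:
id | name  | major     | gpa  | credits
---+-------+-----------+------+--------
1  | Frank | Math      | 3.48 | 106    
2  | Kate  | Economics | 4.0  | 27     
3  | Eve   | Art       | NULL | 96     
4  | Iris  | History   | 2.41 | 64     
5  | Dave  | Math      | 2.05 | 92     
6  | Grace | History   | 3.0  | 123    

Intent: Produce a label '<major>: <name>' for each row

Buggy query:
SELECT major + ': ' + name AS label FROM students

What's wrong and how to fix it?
Bug: SQLite uses || for string concatenation; + coerces text to numbers (yielding 0)

Fix: Replace + with || to concatenate text

Corrected query:
SELECT major || ': ' || name AS label FROM students

Result:
label          
---------------
Math: Frank    
Economics: Kate
Art: Eve       
History: Iris  
Math: Dave     
History: Grace 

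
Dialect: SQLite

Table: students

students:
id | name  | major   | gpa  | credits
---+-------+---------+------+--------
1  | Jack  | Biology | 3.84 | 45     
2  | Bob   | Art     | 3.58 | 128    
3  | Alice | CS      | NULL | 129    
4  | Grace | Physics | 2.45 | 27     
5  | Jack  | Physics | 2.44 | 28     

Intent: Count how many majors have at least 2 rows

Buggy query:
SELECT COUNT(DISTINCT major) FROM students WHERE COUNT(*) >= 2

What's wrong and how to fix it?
Bug: COUNT(*) cannot appear in WHERE; the per-group count doesn't exist yet

Fix: Use a subquery that GROUPs and filters with HAVING, then count its rows

Corrected query:
SELECT COUNT(*) FROM (SELECT major FROM students GROUP BY major HAVING COUNT(*) >= 2)

Result:
COUNT(*)
--------
1       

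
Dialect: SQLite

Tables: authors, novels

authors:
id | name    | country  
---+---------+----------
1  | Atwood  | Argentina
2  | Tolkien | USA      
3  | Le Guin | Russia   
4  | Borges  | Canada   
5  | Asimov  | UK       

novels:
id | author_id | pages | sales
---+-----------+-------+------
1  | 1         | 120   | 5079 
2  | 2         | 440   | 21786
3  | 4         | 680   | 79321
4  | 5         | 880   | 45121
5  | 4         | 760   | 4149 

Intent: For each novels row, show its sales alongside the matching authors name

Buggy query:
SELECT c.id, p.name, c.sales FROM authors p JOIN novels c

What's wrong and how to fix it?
Bug: JOIN with no ON clause produces a cartesian product; every novels row pairs with every authors row

Fix: Add ON c.author_id = p.id to the JOIN

Corrected query:
SELECT c.id, p.name, c.sales FROM authors p JOIN novels c ON c.author_id = p.id

Result:
id | name    | sales
---+---------+------
1  | Atwood  | 5079 
2  | Tolkien | 21786
3  | Borges  | 79321
4  | Asimov  | 45121
5  | Borges  | 4149 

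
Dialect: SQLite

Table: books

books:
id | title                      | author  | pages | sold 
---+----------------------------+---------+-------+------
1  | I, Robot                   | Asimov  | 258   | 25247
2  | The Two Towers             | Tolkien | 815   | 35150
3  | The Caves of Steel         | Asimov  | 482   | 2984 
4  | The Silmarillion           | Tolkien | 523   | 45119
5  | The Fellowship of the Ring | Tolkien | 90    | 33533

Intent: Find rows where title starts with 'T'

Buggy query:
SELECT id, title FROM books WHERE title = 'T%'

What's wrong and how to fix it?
Bug: '=' compares the literal string including the % character; pattern matching needs LIKE

Fix: Use LIKE for wildcard pattern matching

Corrected query:
SELECT id, title FROM books WHERE title LIKE 'T%'

Result:
id | title                     
---+---------------------------
2  | The Two Towers            
3  | The Caves of Steel        
4  | The Silmarillion          
5  | The Fellowship of the Ring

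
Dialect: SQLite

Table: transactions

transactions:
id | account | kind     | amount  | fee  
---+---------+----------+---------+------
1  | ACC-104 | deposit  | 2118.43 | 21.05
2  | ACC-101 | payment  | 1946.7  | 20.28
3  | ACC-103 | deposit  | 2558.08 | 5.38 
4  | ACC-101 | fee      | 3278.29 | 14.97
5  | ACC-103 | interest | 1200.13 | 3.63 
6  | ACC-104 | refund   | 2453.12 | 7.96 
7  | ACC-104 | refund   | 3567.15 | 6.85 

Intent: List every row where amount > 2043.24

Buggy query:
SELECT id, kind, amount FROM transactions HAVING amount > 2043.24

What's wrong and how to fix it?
Bug: HAVING filters the output of aggregation, but this query has no GROUP BY and no aggregate functions, so SQLite rejects it (HAVING clause on a non-aggregate query); the condition here is per row

Fix: Use WHERE for row-level filtering

Corrected query:
SELECT id, kind, amount FROM transactions WHERE amount > 2043.24

Result:
id | kind    | amount 
---+---------+--------
1  | deposit | 2118.43
3  | deposit | 2558.08
4  | fee     | 3278.29
6  | refund  | 2453.12
7  | refund  | 3567.15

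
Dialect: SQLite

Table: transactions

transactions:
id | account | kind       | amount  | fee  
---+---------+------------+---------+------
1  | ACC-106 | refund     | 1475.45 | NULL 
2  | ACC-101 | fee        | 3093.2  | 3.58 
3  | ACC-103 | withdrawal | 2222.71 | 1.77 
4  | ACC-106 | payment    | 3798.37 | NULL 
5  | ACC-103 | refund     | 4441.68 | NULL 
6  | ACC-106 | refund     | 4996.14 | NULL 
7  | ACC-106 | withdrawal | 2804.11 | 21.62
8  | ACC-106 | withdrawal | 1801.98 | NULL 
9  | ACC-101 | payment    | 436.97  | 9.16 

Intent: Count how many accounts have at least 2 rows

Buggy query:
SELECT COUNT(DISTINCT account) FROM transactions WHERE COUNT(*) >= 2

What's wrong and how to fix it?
Bug: WHERE filters individual rows, not groups, so a group-level COUNT is invalid there

Fix: Use a subquery that GROUPs and filters with HAVING, then count its rows

Corrected query:
SELECT COUNT(*) FROM (SELECT account FROM transactions GROUP BY account HAVING COUNT(*) >= 2)

Result:
COUNT(*)
--------
3       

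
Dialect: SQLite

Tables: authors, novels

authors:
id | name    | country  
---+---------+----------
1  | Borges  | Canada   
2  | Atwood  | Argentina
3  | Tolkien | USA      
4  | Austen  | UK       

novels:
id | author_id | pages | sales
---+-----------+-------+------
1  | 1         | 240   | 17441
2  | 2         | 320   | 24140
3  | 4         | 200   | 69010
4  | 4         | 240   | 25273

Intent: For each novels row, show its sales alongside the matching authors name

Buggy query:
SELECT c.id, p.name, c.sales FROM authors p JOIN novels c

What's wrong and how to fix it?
Bug: JOIN with no ON clause produces a cartesian product; every novels row pairs with every authors row

Fix: Add ON c.author_id = p.id to the JOIN

Corrected query:
SELECT c.id, p.name, c.sales FROM authors p JOIN novels c ON c.author_id = p.id

Result:
id | name   | sales
---+--------+------
1  | Borges | 17441
2  | Atwood | 24140
3  | Austen | 69010
4  | Austen | 25273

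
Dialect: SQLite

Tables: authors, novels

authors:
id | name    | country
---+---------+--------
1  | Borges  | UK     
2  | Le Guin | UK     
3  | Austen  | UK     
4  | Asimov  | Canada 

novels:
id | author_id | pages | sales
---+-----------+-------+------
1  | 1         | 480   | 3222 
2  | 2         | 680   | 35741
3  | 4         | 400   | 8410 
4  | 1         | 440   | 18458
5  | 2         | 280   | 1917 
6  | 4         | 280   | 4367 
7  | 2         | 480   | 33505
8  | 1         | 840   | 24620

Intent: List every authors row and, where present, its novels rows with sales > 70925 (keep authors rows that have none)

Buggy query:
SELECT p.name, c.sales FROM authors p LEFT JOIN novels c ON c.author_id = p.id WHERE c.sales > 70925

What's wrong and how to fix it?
Bug: A WHERE condition on the right-hand table after LEFT JOIN drops unmatched parents

Fix: Move the right-table condition into the ON clause so unmatched parents are kept

Corrected query:
SELECT p.name, c.sales FROM authors p LEFT JOIN novels c ON c.author_id = p.id AND c.sales > 70925

Result:
name    | sales
--------+------
Borges  | NULL 
Le Guin | NULL 
Austen  | NULL 
Asimov  | NULL 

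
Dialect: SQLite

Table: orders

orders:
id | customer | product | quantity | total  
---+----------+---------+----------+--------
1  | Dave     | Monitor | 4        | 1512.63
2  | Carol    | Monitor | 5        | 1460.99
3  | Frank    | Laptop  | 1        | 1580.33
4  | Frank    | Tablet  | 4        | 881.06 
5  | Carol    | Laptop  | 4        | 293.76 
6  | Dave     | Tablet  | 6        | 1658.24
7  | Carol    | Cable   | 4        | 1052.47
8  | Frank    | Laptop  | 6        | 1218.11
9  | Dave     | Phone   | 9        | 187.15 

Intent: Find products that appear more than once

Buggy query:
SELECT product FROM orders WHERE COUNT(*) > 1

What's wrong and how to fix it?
Bug: WHERE can't reference COUNT(*); aggregates are computed after WHERE

Fix: GROUP BY product, then filter groups with HAVING COUNT(*) > 1

Corrected query:
SELECT product FROM orders GROUP BY product HAVING COUNT(*) > 1

Result:
product
-------
Laptop 
Monitor
Tablet 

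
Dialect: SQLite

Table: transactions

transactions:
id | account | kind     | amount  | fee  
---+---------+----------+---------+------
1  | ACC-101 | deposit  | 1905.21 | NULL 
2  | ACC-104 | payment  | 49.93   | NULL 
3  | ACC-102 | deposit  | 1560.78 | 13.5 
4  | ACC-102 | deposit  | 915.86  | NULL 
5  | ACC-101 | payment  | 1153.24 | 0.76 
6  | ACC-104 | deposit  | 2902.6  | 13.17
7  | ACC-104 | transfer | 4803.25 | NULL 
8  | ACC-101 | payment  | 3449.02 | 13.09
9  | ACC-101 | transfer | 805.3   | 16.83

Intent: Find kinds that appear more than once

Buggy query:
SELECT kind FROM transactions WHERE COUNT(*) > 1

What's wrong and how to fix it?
Bug: COUNT(*) is an aggregate and cannot be used in WHERE

Fix: GROUP BY kind, then filter groups with HAVING COUNT(*) > 1

Corrected query:
SELECT kind FROM transactions GROUP BY kind HAVING COUNT(*) > 1

Result:
kind    
--------
deposit 
payment 
transfer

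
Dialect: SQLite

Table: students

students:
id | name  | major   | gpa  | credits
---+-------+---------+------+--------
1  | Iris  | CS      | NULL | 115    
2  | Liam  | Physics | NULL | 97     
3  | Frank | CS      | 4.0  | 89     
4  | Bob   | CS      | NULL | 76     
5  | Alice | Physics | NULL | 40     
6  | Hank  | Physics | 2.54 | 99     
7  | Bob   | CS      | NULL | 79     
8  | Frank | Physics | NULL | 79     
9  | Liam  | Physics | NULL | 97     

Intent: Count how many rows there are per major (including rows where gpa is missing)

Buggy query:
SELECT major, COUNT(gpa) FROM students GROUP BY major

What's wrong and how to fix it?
Bug: COUNT(gpa) skips NULLs, so groups with missing gpa are undercounted

Fix: Use COUNT(*) to count all rows regardless of NULL

Corrected query:
SELECT major, COUNT(*) FROM students GROUP BY major

Result:
major   | COUNT(*)
--------+---------
CS      | 4       
Physics | 5       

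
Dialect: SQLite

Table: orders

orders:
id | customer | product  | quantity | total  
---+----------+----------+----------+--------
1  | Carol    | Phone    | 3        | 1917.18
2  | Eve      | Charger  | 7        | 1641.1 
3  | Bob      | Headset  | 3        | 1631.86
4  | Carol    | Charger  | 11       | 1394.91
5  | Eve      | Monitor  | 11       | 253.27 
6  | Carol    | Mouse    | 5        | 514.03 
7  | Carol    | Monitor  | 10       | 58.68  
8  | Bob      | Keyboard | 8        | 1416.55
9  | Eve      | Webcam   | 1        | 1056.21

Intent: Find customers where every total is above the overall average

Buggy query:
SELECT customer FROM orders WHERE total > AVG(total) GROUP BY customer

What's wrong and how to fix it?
Bug: WHERE evaluates per row before aggregation, so AVG() is unavailable

Fix: Compute the overall average in a scalar subquery and compare each group's MIN against it in HAVING

Corrected query:
SELECT customer FROM orders GROUP BY customer HAVING MIN(total) > (SELECT AVG(total) FROM orders)

Result:
customer
--------
Bob     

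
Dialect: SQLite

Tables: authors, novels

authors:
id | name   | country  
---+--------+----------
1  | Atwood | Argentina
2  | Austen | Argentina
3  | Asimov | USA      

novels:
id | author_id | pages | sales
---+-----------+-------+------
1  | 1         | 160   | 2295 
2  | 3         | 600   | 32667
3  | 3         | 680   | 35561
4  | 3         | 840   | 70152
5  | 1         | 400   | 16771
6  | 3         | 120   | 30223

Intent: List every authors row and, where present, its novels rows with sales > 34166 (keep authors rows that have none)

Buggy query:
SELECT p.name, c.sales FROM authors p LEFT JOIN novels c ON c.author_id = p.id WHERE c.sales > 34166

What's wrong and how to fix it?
Bug: A WHERE condition on the right-hand table after LEFT JOIN drops unmatched parents

Fix: Move the right-table condition into the ON clause so unmatched parents are kept

Corrected query:
SELECT p.name, c.sales FROM authors p LEFT JOIN novels c ON c.author_id = p.id AND c.sales > 34166

Result:
name   | sales
-------+------
Atwood | NULL 
Austen | NULL 
Asimov | 35561
Asimov | 70152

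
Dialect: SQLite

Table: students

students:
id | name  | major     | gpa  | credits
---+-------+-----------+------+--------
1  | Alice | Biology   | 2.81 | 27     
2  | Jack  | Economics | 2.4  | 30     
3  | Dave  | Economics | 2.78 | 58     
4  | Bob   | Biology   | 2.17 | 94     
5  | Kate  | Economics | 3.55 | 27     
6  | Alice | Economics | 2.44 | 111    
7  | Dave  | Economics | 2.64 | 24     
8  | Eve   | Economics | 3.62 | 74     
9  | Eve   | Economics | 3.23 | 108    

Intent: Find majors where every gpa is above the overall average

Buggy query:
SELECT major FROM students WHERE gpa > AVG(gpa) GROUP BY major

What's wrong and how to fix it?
Bug: AVG() is an aggregate; it can't sit directly in WHERE

Fix: Compute the overall average in a scalar subquery and compare each group's MIN against it in HAVING

Corrected query:
SELECT major FROM students GROUP BY major HAVING MIN(gpa) > (SELECT AVG(gpa) FROM students)

Result:
(no rows)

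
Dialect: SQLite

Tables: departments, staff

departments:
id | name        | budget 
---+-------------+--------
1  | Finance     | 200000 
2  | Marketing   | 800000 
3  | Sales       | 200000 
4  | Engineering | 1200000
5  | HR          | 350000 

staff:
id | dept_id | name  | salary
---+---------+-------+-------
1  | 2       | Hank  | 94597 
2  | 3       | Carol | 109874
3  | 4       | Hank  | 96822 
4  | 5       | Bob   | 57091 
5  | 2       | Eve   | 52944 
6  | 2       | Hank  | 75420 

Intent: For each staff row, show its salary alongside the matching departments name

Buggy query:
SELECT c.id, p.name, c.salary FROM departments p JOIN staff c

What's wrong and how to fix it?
Bug: Missing join condition: each staff row is matched to all departments rows instead of just its own

Fix: Add ON c.dept_id = p.id to the JOIN

Corrected query:
SELECT c.id, p.name, c.salary FROM departments p JOIN staff c ON c.dept_id = p.id

Result:
id | name        | salary
---+-------------+-------
1  | Marketing   | 94597 
2  | Sales       | 109874
3  | Engineering | 96822 
4  | HR          | 57091 
5  | Marketing   | 52944 
6  | Marketing   | 75420 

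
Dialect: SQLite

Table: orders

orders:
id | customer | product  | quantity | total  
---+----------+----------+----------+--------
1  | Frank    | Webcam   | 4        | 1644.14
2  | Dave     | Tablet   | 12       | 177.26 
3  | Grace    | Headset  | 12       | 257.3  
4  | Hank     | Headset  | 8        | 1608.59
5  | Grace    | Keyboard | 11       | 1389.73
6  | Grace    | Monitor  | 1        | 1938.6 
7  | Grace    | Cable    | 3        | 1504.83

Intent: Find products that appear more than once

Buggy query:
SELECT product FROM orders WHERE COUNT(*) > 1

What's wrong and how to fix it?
Bug: COUNT(*) is an aggregate and cannot be used in WHERE

Fix: Group first, then use HAVING for the count condition

Corrected query:
SELECT product FROM orders GROUP BY product HAVING COUNT(*) > 1

Result:
product
-------
Headset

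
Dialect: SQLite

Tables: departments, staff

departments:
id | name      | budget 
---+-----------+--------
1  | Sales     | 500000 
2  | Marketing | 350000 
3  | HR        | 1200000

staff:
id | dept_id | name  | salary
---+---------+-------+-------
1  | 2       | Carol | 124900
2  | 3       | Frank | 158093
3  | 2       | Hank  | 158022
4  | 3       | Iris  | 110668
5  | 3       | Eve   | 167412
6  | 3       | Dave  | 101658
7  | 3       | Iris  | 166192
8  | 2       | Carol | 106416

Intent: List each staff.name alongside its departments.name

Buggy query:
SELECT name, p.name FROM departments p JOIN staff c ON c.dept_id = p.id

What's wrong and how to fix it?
Bug: Both tables have a 'name' column; the unqualified reference is ambiguous

Fix: Qualify the column with its table alias (c.name)

Corrected query:
SELECT c.name, p.name FROM departments p JOIN staff c ON c.dept_id = p.id

Result:
name  | name     
------+----------
Carol | Marketing
Frank | HR       
Hank  | Marketing
Iris  | HR       
Eve   | HR       
Dave  | HR       
Iris  | HR       
Carol | Marketing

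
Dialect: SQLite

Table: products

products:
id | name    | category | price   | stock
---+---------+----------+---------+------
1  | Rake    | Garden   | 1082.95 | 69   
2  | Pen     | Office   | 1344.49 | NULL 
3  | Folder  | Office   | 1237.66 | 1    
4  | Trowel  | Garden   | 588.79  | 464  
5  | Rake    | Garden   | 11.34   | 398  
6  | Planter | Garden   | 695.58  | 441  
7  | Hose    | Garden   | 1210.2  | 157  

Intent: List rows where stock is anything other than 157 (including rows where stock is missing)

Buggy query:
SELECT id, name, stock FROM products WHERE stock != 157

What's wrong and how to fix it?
Bug: Inequality against NULL is unknown, not true; rows with NULL are dropped

Fix: Handle NULL separately with IS NULL alongside the inequality

Corrected query:
SELECT id, name, stock FROM products WHERE stock != 157 OR stock IS NULL

Result:
id | name    | stock
---+---------+------
1  | Rake    | 69   
2  | Pen     | NULL 
3  | Folder  | 1    
4  | Trowel  | 464  
5  | Rake    | 398  
6  | Planter | 441  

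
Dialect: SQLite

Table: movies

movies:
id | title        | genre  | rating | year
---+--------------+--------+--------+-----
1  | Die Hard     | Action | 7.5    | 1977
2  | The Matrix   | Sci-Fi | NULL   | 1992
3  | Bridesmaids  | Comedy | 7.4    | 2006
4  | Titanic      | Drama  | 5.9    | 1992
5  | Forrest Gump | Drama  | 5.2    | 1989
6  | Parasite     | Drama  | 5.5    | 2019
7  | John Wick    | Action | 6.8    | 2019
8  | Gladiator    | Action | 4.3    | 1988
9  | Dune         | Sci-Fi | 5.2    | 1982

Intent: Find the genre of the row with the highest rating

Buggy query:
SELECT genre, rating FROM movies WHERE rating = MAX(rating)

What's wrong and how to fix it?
Bug: MAX(rating) is an aggregate and cannot be used directly in WHERE

Fix: Wrap MAX in a scalar subquery so WHERE compares against a single value

Corrected query:
SELECT genre, rating FROM movies WHERE rating = (SELECT MAX(rating) FROM movies)

Result:
genre  | rating
-------+-------
Action | 7.5   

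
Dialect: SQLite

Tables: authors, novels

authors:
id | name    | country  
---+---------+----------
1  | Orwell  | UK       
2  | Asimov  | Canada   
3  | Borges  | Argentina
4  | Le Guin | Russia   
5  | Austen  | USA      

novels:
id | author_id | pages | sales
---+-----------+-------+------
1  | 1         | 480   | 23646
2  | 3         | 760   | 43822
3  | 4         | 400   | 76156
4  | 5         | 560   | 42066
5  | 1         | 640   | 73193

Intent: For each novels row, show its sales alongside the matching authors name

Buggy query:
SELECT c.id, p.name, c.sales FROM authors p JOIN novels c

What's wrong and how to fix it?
Bug: JOIN with no ON clause produces a cartesian product; every novels row pairs with every authors row

Fix: Specify the join condition linking the foreign key to the parent id

Corrected query:
SELECT c.id, p.name, c.sales FROM authors p JOIN novels c ON c.author_id = p.id

Result:
id | name    | sales
---+---------+------
1  | Orwell  | 23646
2  | Borges  | 43822
3  | Le Guin | 76156
4  | Austen  | 42066
5  | Orwell  | 73193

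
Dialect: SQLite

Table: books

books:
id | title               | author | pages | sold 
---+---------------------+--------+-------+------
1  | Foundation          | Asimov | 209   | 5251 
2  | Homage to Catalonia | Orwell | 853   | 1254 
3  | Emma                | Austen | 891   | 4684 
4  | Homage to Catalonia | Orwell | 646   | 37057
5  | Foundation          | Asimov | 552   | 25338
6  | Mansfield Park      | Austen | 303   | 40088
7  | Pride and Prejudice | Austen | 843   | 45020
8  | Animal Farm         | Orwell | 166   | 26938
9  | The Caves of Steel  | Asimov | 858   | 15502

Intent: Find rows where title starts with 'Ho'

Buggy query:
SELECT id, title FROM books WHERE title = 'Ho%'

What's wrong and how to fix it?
Bug: '=' compares the literal string including the % character; pattern matching needs LIKE

Fix: Replace '=' with LIKE so 'Ho%' is treated as a pattern

Corrected query:
SELECT id, title FROM books WHERE title LIKE 'Ho%'

Result:
id | title              
---+--------------------
2  | Homage to Catalonia
4  | Homage to Catalonia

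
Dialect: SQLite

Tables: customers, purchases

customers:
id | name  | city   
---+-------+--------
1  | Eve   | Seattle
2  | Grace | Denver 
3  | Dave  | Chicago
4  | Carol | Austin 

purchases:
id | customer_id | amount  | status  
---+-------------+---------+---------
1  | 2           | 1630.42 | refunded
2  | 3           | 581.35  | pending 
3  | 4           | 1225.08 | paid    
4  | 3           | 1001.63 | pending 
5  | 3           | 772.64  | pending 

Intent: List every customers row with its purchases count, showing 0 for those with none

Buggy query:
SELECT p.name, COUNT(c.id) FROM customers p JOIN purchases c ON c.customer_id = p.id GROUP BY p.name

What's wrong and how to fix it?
Bug: INNER JOIN drops customers rows that have no matching purchases rows

Fix: Switch to LEFT JOIN to retain unmatched parent rows

Corrected query:
SELECT p.name, COUNT(c.id) FROM customers p LEFT JOIN purchases c ON c.customer_id = p.id GROUP BY p.name

Result:
name  | COUNT(c.id)
------+------------
Carol | 1          
Dave  | 3          
Eve   | 0          
Grace | 1          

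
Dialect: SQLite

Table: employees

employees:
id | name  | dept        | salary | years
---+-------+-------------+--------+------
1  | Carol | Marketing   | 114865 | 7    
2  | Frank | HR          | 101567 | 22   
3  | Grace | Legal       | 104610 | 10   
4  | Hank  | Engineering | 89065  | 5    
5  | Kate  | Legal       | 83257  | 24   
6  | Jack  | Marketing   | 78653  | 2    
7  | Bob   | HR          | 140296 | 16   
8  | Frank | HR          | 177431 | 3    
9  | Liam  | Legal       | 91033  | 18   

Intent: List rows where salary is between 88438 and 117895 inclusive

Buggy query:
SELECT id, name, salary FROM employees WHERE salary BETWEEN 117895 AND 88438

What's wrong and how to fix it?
Bug: The bounds are reversed; BETWEEN a AND b requires a <= b to match anything

Fix: Swap the bounds so the smaller value comes first

Corrected query:
SELECT id, name, salary FROM employees WHERE salary BETWEEN 88438 AND 117895

Result:
id | name  | salary
---+-------+-------
1  | Carol | 114865
2  | Frank | 101567
3  | Grace | 104610
4  | Hank  | 89065 
9  | Liam  | 91033 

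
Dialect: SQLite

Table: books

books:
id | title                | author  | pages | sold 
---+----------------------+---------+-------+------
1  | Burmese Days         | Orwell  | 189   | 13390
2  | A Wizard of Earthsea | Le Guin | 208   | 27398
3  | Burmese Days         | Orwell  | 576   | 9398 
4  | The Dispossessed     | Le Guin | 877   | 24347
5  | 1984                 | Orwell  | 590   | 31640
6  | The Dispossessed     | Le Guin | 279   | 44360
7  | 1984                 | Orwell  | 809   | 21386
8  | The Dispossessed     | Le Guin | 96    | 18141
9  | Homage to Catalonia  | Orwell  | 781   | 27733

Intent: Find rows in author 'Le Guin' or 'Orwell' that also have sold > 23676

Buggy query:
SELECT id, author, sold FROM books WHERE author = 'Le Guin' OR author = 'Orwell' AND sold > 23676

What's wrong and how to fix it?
Bug: AND binds tighter than OR, so this parses as author = 'Le Guin' OR (author = 'Orwell' AND sold > 23676)

Fix: Group the OR with parentheses (or use IN), then AND the threshold

Corrected query:
SELECT id, author, sold FROM books WHERE (author = 'Le Guin' OR author = 'Orwell') AND sold > 23676

Result:
id | author  | sold 
---+---------+------
2  | Le Guin | 27398
4  | Le Guin | 24347
5  | Orwell  | 31640
6  | Le Guin | 44360
9  | Orwell  | 27733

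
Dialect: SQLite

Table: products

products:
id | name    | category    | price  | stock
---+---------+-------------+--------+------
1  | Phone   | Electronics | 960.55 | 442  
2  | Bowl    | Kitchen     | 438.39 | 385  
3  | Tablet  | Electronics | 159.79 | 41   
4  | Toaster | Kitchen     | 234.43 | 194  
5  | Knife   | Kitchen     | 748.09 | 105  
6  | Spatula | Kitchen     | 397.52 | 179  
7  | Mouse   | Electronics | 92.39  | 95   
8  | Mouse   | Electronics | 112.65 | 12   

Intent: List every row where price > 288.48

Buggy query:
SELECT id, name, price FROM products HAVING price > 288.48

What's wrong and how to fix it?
Bug: HAVING filters the output of aggregation, but this query has no GROUP BY and no aggregate functions, so SQLite rejects it (HAVING clause on a non-aggregate query); the condition here is per row

Fix: Use WHERE for row-level filtering

Corrected query:
SELECT id, name, price FROM products WHERE price > 288.48

Result:
id | name    | price 
---+---------+-------
1  | Phone   | 960.55
2  | Bowl    | 438.39
5  | Knife   | 748.09
6  | Spatula | 397.52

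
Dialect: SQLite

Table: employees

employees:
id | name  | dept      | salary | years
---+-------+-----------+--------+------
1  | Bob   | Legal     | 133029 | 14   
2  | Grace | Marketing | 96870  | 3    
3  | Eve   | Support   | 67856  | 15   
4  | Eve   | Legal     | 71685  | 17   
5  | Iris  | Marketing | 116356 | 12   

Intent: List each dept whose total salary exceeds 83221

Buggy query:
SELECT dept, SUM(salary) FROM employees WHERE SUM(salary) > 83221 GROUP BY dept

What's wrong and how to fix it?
Bug: Aggregate functions cannot appear in a WHERE clause

Fix: Use HAVING (which filters groups after aggregation) instead of WHERE

Corrected query:
SELECT dept, SUM(salary) FROM employees GROUP BY dept HAVING SUM(salary) > 83221

Result:
dept      | SUM(salary)
----------+------------
Legal     | 204714     
Marketing | 213226     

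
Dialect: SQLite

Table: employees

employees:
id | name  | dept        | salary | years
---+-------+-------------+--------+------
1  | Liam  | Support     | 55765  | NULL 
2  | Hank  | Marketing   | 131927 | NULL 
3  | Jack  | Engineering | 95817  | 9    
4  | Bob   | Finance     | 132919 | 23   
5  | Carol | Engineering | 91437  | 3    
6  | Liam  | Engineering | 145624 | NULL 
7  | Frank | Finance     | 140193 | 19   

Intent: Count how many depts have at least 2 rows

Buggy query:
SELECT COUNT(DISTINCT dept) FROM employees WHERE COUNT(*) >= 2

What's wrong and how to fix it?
Bug: WHERE filters individual rows, not groups, so a group-level COUNT is invalid there

Fix: Use a subquery that GROUPs and filters with HAVING, then count its rows

Corrected query:
SELECT COUNT(*) FROM (SELECT dept FROM employees GROUP BY dept HAVING COUNT(*) >= 2)

Result:
COUNT(*)
--------
2       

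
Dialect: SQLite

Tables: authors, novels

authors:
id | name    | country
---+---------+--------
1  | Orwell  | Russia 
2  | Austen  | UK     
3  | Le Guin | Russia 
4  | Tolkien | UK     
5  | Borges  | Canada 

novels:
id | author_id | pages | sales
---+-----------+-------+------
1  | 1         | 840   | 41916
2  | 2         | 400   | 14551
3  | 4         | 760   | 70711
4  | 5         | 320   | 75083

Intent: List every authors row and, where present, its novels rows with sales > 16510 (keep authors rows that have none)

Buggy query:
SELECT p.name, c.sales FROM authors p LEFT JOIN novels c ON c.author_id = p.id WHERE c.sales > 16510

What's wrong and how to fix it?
Bug: A WHERE condition on the right-hand table after LEFT JOIN drops unmatched parents

Fix: Put 'c.sales > 16510' in the JOIN's ON clause instead of WHERE

Corrected query:
SELECT p.name, c.sales FROM authors p LEFT JOIN novels c ON c.author_id = p.id AND c.sales > 16510

Result:
name    | sales
--------+------
Orwell  | 41916
Austen  | NULL 
Le Guin | NULL 
Tolkien | 70711
Borges  | 75083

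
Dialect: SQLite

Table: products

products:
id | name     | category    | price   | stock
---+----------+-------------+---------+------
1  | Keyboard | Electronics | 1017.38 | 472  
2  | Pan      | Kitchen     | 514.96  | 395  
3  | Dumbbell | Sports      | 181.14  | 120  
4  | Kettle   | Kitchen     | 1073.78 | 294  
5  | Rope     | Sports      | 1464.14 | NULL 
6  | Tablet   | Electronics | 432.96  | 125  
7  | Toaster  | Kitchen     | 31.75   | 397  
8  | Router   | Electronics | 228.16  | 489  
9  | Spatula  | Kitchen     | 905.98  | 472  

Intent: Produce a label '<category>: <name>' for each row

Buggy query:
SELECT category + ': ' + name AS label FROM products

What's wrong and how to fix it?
Bug: SQLite uses || for string concatenation; + coerces text to numbers (yielding 0)

Fix: Use the || operator for string concatenation

Corrected query:
SELECT category || ': ' || name AS label FROM products

Result:
label                
---------------------
Electronics: Keyboard
Kitchen: Pan         
Sports: Dumbbell     
Kitchen: Kettle      
Sports: Rope         
Electronics: Tablet  
Kitchen: Toaster     
Electronics: Router  
Kitchen: Spatula     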